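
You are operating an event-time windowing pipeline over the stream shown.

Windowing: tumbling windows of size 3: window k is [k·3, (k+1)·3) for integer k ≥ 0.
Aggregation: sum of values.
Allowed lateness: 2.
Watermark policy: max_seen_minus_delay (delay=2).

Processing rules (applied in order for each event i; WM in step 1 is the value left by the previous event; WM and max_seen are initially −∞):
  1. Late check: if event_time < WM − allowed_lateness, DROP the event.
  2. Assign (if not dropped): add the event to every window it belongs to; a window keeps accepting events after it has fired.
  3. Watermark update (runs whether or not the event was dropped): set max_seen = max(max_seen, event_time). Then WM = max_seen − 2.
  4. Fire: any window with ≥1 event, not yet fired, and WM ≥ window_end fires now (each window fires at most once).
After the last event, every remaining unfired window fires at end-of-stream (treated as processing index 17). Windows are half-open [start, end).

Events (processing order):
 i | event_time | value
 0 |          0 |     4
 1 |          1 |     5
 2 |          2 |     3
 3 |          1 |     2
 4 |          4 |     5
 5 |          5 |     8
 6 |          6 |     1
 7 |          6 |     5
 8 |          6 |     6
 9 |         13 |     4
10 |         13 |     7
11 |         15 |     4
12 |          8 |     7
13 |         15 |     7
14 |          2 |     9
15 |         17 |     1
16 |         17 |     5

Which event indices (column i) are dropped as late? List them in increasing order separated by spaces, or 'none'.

12 14

i=0 t=0 v=4: → [0,3); WM=-2
i=1 t=1 v=5: → [0,3); WM=-1
i=2 t=2 v=3: → [0,3); WM=0
i=3 t=1 v=2: → [0,3); WM=0
i=4 t=4 v=5: → [3,6); WM=2
i=5 t=5 v=8: → [3,6); WM=3; [0,3) fires=14
i=6 t=6 v=1: → [6,9); WM=4
i=7 t=6 v=5: → [6,9); WM=4
i=8 t=6 v=6: → [6,9); WM=4
i=9 t=13 v=4: → [12,15); WM=11; [3,6) fires=13 [6,9) fires=12
i=10 t=13 v=7: → [12,15); WM=11
i=11 t=15 v=4: → [15,18); WM=13
i=12 t=8 v=7: DROP (t<13-2); WM=13
i=13 t=15 v=7: → [15,18); WM=13
i=14 t=2 v=9: DROP (t<13-2); WM=13
i=15 t=17 v=1: → [15,18); WM=15; [12,15) fires=11
i=16 t=17 v=5: → [15,18); WM=15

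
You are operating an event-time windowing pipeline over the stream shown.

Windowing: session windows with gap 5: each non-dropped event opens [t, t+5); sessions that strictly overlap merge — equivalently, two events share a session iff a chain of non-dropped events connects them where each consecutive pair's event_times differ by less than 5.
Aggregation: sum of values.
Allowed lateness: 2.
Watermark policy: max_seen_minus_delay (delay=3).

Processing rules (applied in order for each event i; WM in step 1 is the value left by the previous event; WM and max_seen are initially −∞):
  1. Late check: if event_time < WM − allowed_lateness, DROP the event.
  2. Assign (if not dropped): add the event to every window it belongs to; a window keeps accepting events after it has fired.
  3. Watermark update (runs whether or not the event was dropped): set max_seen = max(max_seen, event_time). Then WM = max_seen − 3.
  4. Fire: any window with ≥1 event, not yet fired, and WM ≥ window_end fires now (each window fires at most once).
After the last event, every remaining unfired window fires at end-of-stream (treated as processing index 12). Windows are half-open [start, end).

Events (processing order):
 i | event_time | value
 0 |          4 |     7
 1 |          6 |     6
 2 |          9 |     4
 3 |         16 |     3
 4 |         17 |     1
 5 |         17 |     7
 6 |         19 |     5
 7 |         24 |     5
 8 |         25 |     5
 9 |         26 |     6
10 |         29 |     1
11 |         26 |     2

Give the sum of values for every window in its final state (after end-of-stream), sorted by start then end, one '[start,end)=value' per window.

[4,14)=17 [16,24)=16 [24,34)=19

i=0 t=4 v=7: → [4,9); WM=1
i=1 t=6 v=6: → [4,11); WM=3
i=2 t=9 v=4: → [4,14); WM=6
i=3 t=16 v=3: → [16,21); WM=13
i=4 t=17 v=1: → [16,22); WM=14
i=5 t=17 v=7: → [16,22); WM=14
i=6 t=19 v=5: → [16,24); WM=16
i=7 t=24 v=5: → [24,29); WM=21
i=8 t=25 v=5: → [24,30); WM=22
i=9 t=26 v=6: → [24,31); WM=23
i=10 t=29 v=1: → [24,34); WM=26
i=11 t=26 v=2: → [24,34); WM=26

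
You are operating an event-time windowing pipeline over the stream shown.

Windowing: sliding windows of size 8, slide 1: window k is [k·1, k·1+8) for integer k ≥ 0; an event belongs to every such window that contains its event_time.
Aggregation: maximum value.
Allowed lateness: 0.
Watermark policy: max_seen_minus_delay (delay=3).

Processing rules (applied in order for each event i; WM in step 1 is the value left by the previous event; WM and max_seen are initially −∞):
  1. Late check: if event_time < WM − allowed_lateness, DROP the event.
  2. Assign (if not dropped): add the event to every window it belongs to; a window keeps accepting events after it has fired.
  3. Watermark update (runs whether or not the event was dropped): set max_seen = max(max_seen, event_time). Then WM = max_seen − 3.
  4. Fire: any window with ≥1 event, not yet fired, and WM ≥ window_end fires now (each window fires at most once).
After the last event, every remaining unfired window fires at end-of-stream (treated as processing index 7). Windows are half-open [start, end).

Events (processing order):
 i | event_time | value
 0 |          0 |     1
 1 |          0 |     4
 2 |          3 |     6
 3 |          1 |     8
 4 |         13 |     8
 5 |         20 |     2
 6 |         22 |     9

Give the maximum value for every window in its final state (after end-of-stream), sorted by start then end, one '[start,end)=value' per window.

[0,8)=8 [1,9)=8 [2,10)=6 [3,11)=6 [6,14)=8 [7,15)=8 [8,16)=8 [9,17)=8 [10,18)=8 [11,19)=8 [12,20)=8 [13,21)=8 [14,22)=2 [15,23)=9 [16,24)=9 [17,25)=9 [18,26)=9 [19,27)=9 [20,28)=9 [21,29)=9 [22,30)=9

i=0 t=0 v=1: → [0,8); WM=-3
i=1 t=0 v=4: → [0,8); WM=-3
i=2 t=3 v=6: → [3,11),[2,10),[1,9),[0,8); WM=0
i=3 t=1 v=8: → [1,9),[0,8); WM=0
i=4 t=13 v=8: → [13,21),[12,20),[11,19),[10,18),[9,17),[8,16),[7,15),[6,14); WM=10; [0,8) fires=8 [1,9) fires=8 [2,10) fires=6
i=5 t=20 v=2: → [20,28),[19,27),[18,26),[17,25),[16,24),[15,23),[14,22),[13,21); WM=17; [3,11) fires=6 [6,14) fires=8 [7,15) fires=8 [8,16) fires=8 [9,17) fires=8
i=6 t=22 v=9: → [22,30),[21,29),[20,28),[19,27),[18,26),[17,25),[16,24),[15,23); WM=19; [10,18) fires=8 [11,19) fires=8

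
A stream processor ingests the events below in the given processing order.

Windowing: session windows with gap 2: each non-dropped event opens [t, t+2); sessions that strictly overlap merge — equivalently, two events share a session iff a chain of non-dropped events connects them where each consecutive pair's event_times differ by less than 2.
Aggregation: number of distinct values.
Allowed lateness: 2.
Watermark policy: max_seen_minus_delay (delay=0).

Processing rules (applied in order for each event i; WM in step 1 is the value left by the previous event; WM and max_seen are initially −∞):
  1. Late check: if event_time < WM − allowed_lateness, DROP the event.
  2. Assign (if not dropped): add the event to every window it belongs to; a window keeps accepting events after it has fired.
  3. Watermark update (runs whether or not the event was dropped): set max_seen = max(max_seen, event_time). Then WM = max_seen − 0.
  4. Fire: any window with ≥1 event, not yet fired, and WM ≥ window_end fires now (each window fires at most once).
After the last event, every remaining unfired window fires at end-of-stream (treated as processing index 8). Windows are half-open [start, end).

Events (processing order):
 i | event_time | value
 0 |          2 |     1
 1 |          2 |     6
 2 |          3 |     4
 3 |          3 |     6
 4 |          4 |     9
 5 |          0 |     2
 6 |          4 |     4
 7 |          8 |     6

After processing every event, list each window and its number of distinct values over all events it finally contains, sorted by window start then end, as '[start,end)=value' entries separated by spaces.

i=0 t=2 v=1: → [2,4); WM=2
i=1 t=2 v=6: → [2,4); WM=2
i=2 t=3 v=4: → [2,5); WM=3
i=3 t=3 v=6: → [2,5); WM=3
i=4 t=4 v=9: → [2,6); WM=4
i=5 t=0 v=2: DROP (t<4-2); WM=4
i=6 t=4 v=4: → [2,6); WM=4
i=7 t=8 v=6: → [8,10); WM=8

[2,6)=4 [8,10)=1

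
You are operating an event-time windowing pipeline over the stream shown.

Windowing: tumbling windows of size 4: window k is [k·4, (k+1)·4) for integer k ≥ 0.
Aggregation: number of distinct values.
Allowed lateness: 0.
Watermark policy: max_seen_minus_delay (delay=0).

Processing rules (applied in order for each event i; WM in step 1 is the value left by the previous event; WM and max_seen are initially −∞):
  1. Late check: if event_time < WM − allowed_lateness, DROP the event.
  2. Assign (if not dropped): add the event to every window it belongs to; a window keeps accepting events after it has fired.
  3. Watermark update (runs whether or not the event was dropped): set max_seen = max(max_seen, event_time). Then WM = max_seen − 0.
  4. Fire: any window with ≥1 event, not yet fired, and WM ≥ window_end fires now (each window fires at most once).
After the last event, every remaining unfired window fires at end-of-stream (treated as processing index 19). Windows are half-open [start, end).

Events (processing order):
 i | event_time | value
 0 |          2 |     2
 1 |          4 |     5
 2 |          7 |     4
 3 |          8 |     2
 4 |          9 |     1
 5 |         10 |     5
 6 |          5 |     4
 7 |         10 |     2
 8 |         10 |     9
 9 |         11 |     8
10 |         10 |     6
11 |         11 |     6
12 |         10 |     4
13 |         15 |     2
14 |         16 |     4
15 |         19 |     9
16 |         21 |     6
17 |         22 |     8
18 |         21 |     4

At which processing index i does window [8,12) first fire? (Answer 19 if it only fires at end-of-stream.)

i=0 t=2 v=2: → [0,4); WM=2
i=1 t=4 v=5: → [4,8); WM=4; [0,4) fires=1
i=2 t=7 v=4: → [4,8); WM=7
i=3 t=8 v=2: → [8,12); WM=8; [4,8) fires=2
i=4 t=9 v=1: → [8,12); WM=9
i=5 t=10 v=5: → [8,12); WM=10
i=6 t=5 v=4: DROP (t<10-0); WM=10
i=7 t=10 v=2: → [8,12); WM=10
i=8 t=10 v=9: → [8,12); WM=10
i=9 t=11 v=8: → [8,12); WM=11
i=10 t=10 v=6: DROP (t<11-0); WM=11
i=11 t=11 v=6: → [8,12); WM=11
i=12 t=10 v=4: DROP (t<11-0); WM=11
i=13 t=15 v=2: → [12,16); WM=15; [8,12) fires=6
i=14 t=16 v=4: → [16,20); WM=16; [12,16) fires=1
i=15 t=19 v=9: → [16,20); WM=19
i=16 t=21 v=6: → [20,24); WM=21; [16,20) fires=2
i=17 t=22 v=8: → [20,24); WM=22
i=18 t=21 v=4: DROP (t<22-0); WM=22

13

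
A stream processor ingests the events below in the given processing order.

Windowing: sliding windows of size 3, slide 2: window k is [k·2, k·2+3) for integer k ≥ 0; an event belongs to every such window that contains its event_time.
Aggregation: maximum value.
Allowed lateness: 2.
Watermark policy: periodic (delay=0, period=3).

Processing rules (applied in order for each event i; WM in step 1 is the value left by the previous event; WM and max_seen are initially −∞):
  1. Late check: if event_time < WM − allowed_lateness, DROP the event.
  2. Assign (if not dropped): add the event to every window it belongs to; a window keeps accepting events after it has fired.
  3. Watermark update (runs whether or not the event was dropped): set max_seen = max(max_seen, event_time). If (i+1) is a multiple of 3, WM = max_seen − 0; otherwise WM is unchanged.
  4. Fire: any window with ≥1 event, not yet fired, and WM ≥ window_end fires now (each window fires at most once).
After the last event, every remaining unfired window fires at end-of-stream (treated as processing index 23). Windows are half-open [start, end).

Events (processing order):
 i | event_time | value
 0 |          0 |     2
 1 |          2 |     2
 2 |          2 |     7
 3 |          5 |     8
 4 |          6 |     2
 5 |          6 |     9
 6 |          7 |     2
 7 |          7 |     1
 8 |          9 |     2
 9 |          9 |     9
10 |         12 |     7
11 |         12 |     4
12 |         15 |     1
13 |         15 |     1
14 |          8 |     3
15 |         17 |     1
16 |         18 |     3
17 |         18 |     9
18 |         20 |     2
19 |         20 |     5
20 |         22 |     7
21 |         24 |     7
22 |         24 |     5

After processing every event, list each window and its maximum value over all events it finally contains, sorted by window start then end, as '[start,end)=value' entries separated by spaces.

i=0 t=0 v=2: → [0,3); WM=−∞
i=1 t=2 v=2: → [2,5),[0,3); WM=−∞
i=2 t=2 v=7: → [2,5),[0,3); WM=2
i=3 t=5 v=8: → [4,7); WM=2
i=4 t=6 v=2: → [6,9),[4,7); WM=2
i=5 t=6 v=9: → [6,9),[4,7); WM=6; [0,3) fires=7 [2,5) fires=7
i=6 t=7 v=2: → [6,9); WM=6
i=7 t=7 v=1: → [6,9); WM=6
i=8 t=9 v=2: → [8,11); WM=9; [4,7) fires=9 [6,9) fires=9
i=9 t=9 v=9: → [8,11); WM=9
i=10 t=12 v=7: → [12,15),[10,13); WM=9
i=11 t=12 v=4: → [12,15),[10,13); WM=12; [8,11) fires=9
i=12 t=15 v=1: → [14,17); WM=12
i=13 t=15 v=1: → [14,17); WM=12
i=14 t=8 v=3: DROP (t<12-2); WM=15; [10,13) fires=7 [12,15) fires=7
i=15 t=17 v=1: → [16,19); WM=15
i=16 t=18 v=3: → [18,21),[16,19); WM=15
i=17 t=18 v=9: → [18,21),[16,19); WM=18; [14,17) fires=1
i=18 t=20 v=2: → [20,23),[18,21); WM=18
i=19 t=20 v=5: → [20,23),[18,21); WM=18
i=20 t=22 v=7: → [22,25),[20,23); WM=22; [16,19) fires=9 [18,21) fires=9
i=21 t=24 v=7: → [24,27),[22,25); WM=22
i=22 t=24 v=5: → [24,27),[22,25); WM=22

[0,3)=7 [2,5)=7 [4,7)=9 [6,9)=9 [8,11)=9 [10,13)=7 [12,15)=7 [14,17)=1 [16,19)=9 [18,21)=9 [20,23)=7 [22,25)=7 [24,27)=7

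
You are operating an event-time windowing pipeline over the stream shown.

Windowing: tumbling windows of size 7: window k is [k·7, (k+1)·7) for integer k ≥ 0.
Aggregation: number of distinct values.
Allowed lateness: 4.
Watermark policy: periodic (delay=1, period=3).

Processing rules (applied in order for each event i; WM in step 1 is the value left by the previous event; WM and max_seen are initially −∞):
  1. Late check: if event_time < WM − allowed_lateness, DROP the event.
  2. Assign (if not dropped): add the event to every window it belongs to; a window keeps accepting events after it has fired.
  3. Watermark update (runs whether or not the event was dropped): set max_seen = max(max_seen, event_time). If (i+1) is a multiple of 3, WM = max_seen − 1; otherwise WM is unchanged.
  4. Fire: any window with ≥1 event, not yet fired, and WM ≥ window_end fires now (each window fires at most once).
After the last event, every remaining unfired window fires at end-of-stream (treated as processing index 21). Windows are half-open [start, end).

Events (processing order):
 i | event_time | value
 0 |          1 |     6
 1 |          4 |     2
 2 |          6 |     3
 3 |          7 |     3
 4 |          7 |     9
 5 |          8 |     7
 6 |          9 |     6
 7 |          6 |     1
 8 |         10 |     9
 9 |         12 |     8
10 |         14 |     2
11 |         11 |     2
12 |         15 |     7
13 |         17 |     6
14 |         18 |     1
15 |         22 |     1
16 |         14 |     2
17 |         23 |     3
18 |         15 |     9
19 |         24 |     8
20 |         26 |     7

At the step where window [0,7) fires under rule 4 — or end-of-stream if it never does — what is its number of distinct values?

i=0 t=1 v=6: → [0,7); WM=−∞
i=1 t=4 v=2: → [0,7); WM=−∞
i=2 t=6 v=3: → [0,7); WM=5
i=3 t=7 v=3: → [7,14); WM=5
i=4 t=7 v=9: → [7,14); WM=5
i=5 t=8 v=7: → [7,14); WM=7; [0,7) fires=3
i=6 t=9 v=6: → [7,14); WM=7
i=7 t=6 v=1: → [0,7); WM=7
i=8 t=10 v=9: → [7,14); WM=9
i=9 t=12 v=8: → [7,14); WM=9
i=10 t=14 v=2: → [14,21); WM=9
i=11 t=11 v=2: → [7,14); WM=13
i=12 t=15 v=7: → [14,21); WM=13
i=13 t=17 v=6: → [14,21); WM=13
i=14 t=18 v=1: → [14,21); WM=17; [7,14) fires=6
i=15 t=22 v=1: → [21,28); WM=17
i=16 t=14 v=2: → [14,21); WM=17
i=17 t=23 v=3: → [21,28); WM=22; [14,21) fires=4
i=18 t=15 v=9: DROP (t<22-4); WM=22
i=19 t=24 v=8: → [21,28); WM=22
i=20 t=26 v=7: → [21,28); WM=25

3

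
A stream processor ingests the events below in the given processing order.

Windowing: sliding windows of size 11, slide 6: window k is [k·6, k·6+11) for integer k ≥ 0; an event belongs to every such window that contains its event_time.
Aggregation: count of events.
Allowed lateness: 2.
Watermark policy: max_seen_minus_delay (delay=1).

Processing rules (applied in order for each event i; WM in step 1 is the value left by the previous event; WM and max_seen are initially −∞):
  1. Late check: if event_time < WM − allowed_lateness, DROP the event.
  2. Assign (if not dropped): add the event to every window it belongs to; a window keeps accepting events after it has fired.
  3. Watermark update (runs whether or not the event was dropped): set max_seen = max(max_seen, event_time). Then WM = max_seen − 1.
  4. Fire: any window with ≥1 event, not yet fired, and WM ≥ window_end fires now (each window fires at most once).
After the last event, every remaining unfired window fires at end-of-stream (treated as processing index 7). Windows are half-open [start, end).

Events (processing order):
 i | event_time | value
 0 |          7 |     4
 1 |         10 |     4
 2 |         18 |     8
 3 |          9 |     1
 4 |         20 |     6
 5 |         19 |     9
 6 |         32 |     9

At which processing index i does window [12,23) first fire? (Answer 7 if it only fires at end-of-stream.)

6

i=0 t=7 v=4: → [6,17),[0,11); WM=6
i=1 t=10 v=4: → [6,17),[0,11); WM=9
i=2 t=18 v=8: → [18,29),[12,23); WM=17; [0,11) fires=2 [6,17) fires=2
i=3 t=9 v=1: DROP (t<17-2); WM=17
i=4 t=20 v=6: → [18,29),[12,23); WM=19
i=5 t=19 v=9: → [18,29),[12,23); WM=19
i=6 t=32 v=9: → [30,41),[24,35); WM=31; [12,23) fires=3 [18,29) fires=3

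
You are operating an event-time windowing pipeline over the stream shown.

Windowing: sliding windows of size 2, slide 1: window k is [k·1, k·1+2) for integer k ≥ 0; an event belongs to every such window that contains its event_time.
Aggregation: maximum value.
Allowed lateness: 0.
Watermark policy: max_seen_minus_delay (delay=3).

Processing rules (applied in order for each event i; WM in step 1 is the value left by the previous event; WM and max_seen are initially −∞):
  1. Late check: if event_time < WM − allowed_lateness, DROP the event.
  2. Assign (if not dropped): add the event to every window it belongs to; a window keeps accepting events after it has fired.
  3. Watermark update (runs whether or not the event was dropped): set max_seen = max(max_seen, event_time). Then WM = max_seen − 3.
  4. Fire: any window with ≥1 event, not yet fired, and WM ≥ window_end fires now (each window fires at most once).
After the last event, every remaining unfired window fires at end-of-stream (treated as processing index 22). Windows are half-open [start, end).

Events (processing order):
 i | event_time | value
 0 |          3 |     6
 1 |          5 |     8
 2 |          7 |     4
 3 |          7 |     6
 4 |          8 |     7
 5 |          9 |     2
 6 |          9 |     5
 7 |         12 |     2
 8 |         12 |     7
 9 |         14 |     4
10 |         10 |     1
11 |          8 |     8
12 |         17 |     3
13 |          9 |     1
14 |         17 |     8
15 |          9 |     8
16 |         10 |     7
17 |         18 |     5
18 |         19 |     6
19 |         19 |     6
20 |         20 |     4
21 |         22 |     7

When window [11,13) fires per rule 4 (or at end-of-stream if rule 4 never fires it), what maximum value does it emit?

7

i=0 t=3 v=6: → [3,5),[2,4); WM=0
i=1 t=5 v=8: → [5,7),[4,6); WM=2
i=2 t=7 v=4: → [7,9),[6,8); WM=4; [2,4) fires=6
i=3 t=7 v=6: → [7,9),[6,8); WM=4
i=4 t=8 v=7: → [8,10),[7,9); WM=5; [3,5) fires=6
i=5 t=9 v=2: → [9,11),[8,10); WM=6; [4,6) fires=8
i=6 t=9 v=5: → [9,11),[8,10); WM=6
i=7 t=12 v=2: → [12,14),[11,13); WM=9; [5,7) fires=8 [6,8) fires=6 [7,9) fires=7
i=8 t=12 v=7: → [12,14),[11,13); WM=9
i=9 t=14 v=4: → [14,16),[13,15); WM=11; [8,10) fires=7 [9,11) fires=5
i=10 t=10 v=1: DROP (t<11-0); WM=11
i=11 t=8 v=8: DROP (t<11-0); WM=11
i=12 t=17 v=3: → [17,19),[16,18); WM=14; [11,13) fires=7 [12,14) fires=7
i=13 t=9 v=1: DROP (t<14-0); WM=14
i=14 t=17 v=8: → [17,19),[16,18); WM=14
i=15 t=9 v=8: DROP (t<14-0); WM=14
i=16 t=10 v=7: DROP (t<14-0); WM=14
i=17 t=18 v=5: → [18,20),[17,19); WM=15; [13,15) fires=4
i=18 t=19 v=6: → [19,21),[18,20); WM=16; [14,16) fires=4
i=19 t=19 v=6: → [19,21),[18,20); WM=16
i=20 t=20 v=4: → [20,22),[19,21); WM=17
i=21 t=22 v=7: → [22,24),[21,23); WM=19; [16,18) fires=8 [17,19) fires=8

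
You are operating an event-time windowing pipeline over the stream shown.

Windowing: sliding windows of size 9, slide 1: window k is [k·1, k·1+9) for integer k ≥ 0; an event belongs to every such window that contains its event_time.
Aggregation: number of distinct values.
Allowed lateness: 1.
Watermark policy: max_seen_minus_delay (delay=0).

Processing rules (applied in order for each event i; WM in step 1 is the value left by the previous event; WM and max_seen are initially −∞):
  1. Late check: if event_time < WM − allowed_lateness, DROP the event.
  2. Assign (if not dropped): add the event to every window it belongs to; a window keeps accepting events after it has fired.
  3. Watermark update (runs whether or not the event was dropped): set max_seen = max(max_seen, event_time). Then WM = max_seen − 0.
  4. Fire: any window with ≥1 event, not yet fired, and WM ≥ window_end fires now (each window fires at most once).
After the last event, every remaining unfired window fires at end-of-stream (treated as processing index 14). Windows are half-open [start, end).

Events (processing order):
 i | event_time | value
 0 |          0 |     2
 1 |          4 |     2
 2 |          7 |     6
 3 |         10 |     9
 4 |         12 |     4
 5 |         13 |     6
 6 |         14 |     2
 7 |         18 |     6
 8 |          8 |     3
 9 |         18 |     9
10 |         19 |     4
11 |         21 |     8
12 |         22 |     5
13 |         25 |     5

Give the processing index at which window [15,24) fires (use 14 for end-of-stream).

i=0 t=0 v=2: → [0,9); WM=0
i=1 t=4 v=2: → [4,13),[3,12),[2,11),[1,10),[0,9); WM=4
i=2 t=7 v=6: → [7,16),[6,15),[5,14),[4,13),[3,12),[2,11),[1,10),[0,9); WM=7
i=3 t=10 v=9: → [10,19),[9,18),[8,17),[7,16),[6,15),[5,14),[4,13),[3,12),[2,11); WM=10; [0,9) fires=2 [1,10) fires=2
i=4 t=12 v=4: → [12,21),[11,20),[10,19),[9,18),[8,17),[7,16),[6,15),[5,14),[4,13); WM=12; [2,11) fires=3 [3,12) fires=3
i=5 t=13 v=6: → [13,22),[12,21),[11,20),[10,19),[9,18),[8,17),[7,16),[6,15),[5,14); WM=13; [4,13) fires=4
i=6 t=14 v=2: → [14,23),[13,22),[12,21),[11,20),[10,19),[9,18),[8,17),[7,16),[6,15); WM=14; [5,14) fires=3
i=7 t=18 v=6: → [18,27),[17,26),[16,25),[15,24),[14,23),[13,22),[12,21),[11,20),[10,19); WM=18; [6,15) fires=4 [7,16) fires=4 [8,17) fires=4 [9,18) fires=4
i=8 t=8 v=3: DROP (t<18-1); WM=18
i=9 t=18 v=9: → [18,27),[17,26),[16,25),[15,24),[14,23),[13,22),[12,21),[11,20),[10,19); WM=18
i=10 t=19 v=4: → [19,28),[18,27),[17,26),[16,25),[15,24),[14,23),[13,22),[12,21),[11,20); WM=19; [10,19) fires=4
i=11 t=21 v=8: → [21,30),[20,29),[19,28),[18,27),[17,26),[16,25),[15,24),[14,23),[13,22); WM=21; [11,20) fires=4 [12,21) fires=4
i=12 t=22 v=5: → [22,31),[21,30),[20,29),[19,28),[18,27),[17,26),[16,25),[15,24),[14,23); WM=22; [13,22) fires=5
i=13 t=25 v=5: → [25,34),[24,33),[23,32),[22,31),[21,30),[20,29),[19,28),[18,27),[17,26); WM=25; [14,23) fires=6 [15,24) fires=5 [16,25) fires=5

13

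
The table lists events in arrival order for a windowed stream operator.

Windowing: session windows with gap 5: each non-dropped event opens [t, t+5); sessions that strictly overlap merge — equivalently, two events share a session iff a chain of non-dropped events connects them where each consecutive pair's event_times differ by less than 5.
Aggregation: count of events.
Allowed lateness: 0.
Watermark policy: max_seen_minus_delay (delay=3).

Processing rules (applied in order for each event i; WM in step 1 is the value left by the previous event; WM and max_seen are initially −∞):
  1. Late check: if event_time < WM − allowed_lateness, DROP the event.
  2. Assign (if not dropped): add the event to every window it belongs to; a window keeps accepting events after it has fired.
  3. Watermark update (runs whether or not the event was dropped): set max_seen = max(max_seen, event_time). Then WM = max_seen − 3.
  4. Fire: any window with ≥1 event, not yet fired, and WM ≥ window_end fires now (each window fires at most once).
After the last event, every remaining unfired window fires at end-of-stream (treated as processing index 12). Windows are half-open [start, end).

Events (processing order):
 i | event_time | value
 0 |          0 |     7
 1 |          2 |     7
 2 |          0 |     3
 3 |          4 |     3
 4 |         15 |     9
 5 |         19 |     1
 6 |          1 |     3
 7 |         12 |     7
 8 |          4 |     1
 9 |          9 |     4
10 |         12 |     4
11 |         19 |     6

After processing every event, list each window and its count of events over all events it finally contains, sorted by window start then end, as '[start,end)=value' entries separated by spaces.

i=0 t=0 v=7: → [0,5); WM=-3
i=1 t=2 v=7: → [0,7); WM=-1
i=2 t=0 v=3: → [0,7); WM=-1
i=3 t=4 v=3: → [0,9); WM=1
i=4 t=15 v=9: → [15,20); WM=12
i=5 t=19 v=1: → [15,24); WM=16
i=6 t=1 v=3: DROP (t<16-0); WM=16
i=7 t=12 v=7: DROP (t<16-0); WM=16
i=8 t=4 v=1: DROP (t<16-0); WM=16
i=9 t=9 v=4: DROP (t<16-0); WM=16
i=10 t=12 v=4: DROP (t<16-0); WM=16
i=11 t=19 v=6: → [15,24); WM=16

[0,9)=4 [15,24)=3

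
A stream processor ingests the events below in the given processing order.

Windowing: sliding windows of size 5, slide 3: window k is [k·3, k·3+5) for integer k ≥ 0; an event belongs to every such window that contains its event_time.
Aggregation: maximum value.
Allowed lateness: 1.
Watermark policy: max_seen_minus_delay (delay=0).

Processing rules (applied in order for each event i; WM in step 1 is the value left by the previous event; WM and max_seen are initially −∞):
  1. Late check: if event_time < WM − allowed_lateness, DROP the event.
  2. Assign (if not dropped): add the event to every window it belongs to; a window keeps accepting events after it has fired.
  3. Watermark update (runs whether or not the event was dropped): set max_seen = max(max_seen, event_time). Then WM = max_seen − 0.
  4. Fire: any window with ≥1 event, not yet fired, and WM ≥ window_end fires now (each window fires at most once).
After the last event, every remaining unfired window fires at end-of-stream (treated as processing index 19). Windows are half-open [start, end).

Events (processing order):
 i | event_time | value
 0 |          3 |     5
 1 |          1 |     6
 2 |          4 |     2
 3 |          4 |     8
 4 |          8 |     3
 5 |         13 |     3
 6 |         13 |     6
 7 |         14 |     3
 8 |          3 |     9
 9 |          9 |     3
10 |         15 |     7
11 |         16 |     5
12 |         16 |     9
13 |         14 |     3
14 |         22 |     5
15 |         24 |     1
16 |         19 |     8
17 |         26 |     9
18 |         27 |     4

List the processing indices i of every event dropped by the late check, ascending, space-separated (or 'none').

1 8 9 13 16

i=0 t=3 v=5: → [3,8),[0,5); WM=3
i=1 t=1 v=6: DROP (t<3-1); WM=3
i=2 t=4 v=2: → [3,8),[0,5); WM=4
i=3 t=4 v=8: → [3,8),[0,5); WM=4
i=4 t=8 v=3: → [6,11); WM=8; [0,5) fires=8 [3,8) fires=8
i=5 t=13 v=3: → [12,17),[9,14); WM=13; [6,11) fires=3
i=6 t=13 v=6: → [12,17),[9,14); WM=13
i=7 t=14 v=3: → [12,17); WM=14; [9,14) fires=6
i=8 t=3 v=9: DROP (t<14-1); WM=14
i=9 t=9 v=3: DROP (t<14-1); WM=14
i=10 t=15 v=7: → [15,20),[12,17); WM=15
i=11 t=16 v=5: → [15,20),[12,17); WM=16
i=12 t=16 v=9: → [15,20),[12,17); WM=16
i=13 t=14 v=3: DROP (t<16-1); WM=16
i=14 t=22 v=5: → [21,26),[18,23); WM=22; [12,17) fires=9 [15,20) fires=9
i=15 t=24 v=1: → [24,29),[21,26); WM=24; [18,23) fires=5
i=16 t=19 v=8: DROP (t<24-1); WM=24
i=17 t=26 v=9: → [24,29); WM=26; [21,26) fires=5
i=18 t=27 v=4: → [27,32),[24,29); WM=27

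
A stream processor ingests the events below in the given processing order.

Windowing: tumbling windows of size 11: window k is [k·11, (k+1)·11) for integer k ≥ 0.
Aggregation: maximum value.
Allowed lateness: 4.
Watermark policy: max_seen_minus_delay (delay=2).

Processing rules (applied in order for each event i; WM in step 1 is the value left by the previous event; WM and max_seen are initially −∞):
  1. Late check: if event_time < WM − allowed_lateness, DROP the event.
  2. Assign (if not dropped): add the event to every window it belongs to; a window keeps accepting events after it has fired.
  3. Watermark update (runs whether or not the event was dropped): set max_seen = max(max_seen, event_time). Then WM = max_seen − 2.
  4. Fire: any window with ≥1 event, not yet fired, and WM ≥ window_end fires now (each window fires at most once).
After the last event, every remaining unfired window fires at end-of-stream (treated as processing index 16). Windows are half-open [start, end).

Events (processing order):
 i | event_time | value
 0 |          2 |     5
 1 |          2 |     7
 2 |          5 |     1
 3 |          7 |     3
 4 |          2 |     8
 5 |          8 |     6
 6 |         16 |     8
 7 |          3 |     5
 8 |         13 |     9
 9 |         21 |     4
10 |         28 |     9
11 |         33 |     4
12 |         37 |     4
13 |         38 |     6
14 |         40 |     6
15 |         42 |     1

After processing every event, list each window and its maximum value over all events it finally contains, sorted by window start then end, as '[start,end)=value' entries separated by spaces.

[0,11)=8 [11,22)=9 [22,33)=9 [33,44)=6

i=0 t=2 v=5: → [0,11); WM=0
i=1 t=2 v=7: → [0,11); WM=0
i=2 t=5 v=1: → [0,11); WM=3
i=3 t=7 v=3: → [0,11); WM=5
i=4 t=2 v=8: → [0,11); WM=5
i=5 t=8 v=6: → [0,11); WM=6
i=6 t=16 v=8: → [11,22); WM=14; [0,11) fires=8
i=7 t=3 v=5: DROP (t<14-4); WM=14
i=8 t=13 v=9: → [11,22); WM=14
i=9 t=21 v=4: → [11,22); WM=19
i=10 t=28 v=9: → [22,33); WM=26; [11,22) fires=9
i=11 t=33 v=4: → [33,44); WM=31
i=12 t=37 v=4: → [33,44); WM=35; [22,33) fires=9
i=13 t=38 v=6: → [33,44); WM=36
i=14 t=40 v=6: → [33,44); WM=38
i=15 t=42 v=1: → [33,44); WM=40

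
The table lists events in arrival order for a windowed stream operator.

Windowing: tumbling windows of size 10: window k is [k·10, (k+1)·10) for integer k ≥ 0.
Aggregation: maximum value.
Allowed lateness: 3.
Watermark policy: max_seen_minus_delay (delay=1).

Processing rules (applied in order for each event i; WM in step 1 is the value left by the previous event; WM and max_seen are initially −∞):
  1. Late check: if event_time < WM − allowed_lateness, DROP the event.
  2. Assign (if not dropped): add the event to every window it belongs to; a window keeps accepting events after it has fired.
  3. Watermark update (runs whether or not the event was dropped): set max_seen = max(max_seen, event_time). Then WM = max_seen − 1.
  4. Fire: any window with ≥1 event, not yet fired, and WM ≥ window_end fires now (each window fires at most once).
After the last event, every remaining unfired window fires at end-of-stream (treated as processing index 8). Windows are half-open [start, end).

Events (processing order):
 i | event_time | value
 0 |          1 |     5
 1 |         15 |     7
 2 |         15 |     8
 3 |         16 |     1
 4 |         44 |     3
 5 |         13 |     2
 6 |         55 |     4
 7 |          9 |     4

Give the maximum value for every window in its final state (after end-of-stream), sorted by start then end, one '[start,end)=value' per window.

[0,10)=5 [10,20)=8 [40,50)=3 [50,60)=4

i=0 t=1 v=5: → [0,10); WM=0
i=1 t=15 v=7: → [10,20); WM=14; [0,10) fires=5
i=2 t=15 v=8: → [10,20); WM=14
i=3 t=16 v=1: → [10,20); WM=15
i=4 t=44 v=3: → [40,50); WM=43; [10,20) fires=8
i=5 t=13 v=2: DROP (t<43-3); WM=43
i=6 t=55 v=4: → [50,60); WM=54; [40,50) fires=3
i=7 t=9 v=4: DROP (t<54-3); WM=54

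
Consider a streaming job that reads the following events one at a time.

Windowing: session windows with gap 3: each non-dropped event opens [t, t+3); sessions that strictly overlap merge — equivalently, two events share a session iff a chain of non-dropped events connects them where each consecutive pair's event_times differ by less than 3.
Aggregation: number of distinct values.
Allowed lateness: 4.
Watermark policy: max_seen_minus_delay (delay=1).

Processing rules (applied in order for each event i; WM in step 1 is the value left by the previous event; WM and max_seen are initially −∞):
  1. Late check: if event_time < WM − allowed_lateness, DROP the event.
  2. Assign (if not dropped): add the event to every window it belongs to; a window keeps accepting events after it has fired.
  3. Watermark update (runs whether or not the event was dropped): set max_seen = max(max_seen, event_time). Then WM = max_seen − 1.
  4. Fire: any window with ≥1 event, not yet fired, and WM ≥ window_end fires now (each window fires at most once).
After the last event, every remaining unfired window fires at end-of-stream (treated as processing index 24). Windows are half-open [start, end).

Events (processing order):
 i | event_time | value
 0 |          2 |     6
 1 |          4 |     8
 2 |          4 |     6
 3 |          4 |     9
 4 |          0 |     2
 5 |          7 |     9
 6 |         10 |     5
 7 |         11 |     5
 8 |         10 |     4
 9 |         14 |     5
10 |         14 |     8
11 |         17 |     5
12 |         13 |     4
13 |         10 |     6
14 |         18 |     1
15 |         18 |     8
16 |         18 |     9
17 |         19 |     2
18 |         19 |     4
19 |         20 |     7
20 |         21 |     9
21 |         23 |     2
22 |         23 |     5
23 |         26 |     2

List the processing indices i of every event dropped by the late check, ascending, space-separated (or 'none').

i=0 t=2 v=6: → [2,5); WM=1
i=1 t=4 v=8: → [2,7); WM=3
i=2 t=4 v=6: → [2,7); WM=3
i=3 t=4 v=9: → [2,7); WM=3
i=4 t=0 v=2: → [0,7); WM=3
i=5 t=7 v=9: → [7,10); WM=6
i=6 t=10 v=5: → [10,13); WM=9
i=7 t=11 v=5: → [10,14); WM=10
i=8 t=10 v=4: → [10,14); WM=10
i=9 t=14 v=5: → [14,17); WM=13
i=10 t=14 v=8: → [14,17); WM=13
i=11 t=17 v=5: → [17,20); WM=16
i=12 t=13 v=4: → [10,17); WM=16
i=13 t=10 v=6: DROP (t<16-4); WM=16
i=14 t=18 v=1: → [17,21); WM=17
i=15 t=18 v=8: → [17,21); WM=17
i=16 t=18 v=9: → [17,21); WM=17
i=17 t=19 v=2: → [17,22); WM=18
i=18 t=19 v=4: → [17,22); WM=18
i=19 t=20 v=7: → [17,23); WM=19
i=20 t=21 v=9: → [17,24); WM=20
i=21 t=23 v=2: → [17,26); WM=22
i=22 t=23 v=5: → [17,26); WM=22
i=23 t=26 v=2: → [26,29); WM=25

13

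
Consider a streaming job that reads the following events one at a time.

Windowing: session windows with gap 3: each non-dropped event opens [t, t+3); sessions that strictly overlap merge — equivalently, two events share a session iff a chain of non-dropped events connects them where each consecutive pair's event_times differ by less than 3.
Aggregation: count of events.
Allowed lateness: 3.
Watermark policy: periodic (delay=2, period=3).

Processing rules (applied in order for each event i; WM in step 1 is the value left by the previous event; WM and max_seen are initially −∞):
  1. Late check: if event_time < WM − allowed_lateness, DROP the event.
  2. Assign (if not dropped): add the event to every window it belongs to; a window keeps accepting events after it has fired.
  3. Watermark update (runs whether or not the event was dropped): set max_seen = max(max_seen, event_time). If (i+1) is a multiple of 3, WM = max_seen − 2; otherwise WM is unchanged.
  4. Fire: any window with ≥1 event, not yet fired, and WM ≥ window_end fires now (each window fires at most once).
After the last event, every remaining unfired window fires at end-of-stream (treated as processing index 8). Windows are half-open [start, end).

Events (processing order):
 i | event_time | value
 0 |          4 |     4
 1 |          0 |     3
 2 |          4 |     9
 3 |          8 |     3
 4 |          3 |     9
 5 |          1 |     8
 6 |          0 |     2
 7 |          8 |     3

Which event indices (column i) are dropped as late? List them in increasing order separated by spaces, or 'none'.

6

i=0 t=4 v=4: → [4,7); WM=−∞
i=1 t=0 v=3: → [0,3); WM=−∞
i=2 t=4 v=9: → [4,7); WM=2
i=3 t=8 v=3: → [8,11); WM=2
i=4 t=3 v=9: → [3,7); WM=2
i=5 t=1 v=8: → [0,7); WM=6
i=6 t=0 v=2: DROP (t<6-3); WM=6
i=7 t=8 v=3: → [8,11); WM=6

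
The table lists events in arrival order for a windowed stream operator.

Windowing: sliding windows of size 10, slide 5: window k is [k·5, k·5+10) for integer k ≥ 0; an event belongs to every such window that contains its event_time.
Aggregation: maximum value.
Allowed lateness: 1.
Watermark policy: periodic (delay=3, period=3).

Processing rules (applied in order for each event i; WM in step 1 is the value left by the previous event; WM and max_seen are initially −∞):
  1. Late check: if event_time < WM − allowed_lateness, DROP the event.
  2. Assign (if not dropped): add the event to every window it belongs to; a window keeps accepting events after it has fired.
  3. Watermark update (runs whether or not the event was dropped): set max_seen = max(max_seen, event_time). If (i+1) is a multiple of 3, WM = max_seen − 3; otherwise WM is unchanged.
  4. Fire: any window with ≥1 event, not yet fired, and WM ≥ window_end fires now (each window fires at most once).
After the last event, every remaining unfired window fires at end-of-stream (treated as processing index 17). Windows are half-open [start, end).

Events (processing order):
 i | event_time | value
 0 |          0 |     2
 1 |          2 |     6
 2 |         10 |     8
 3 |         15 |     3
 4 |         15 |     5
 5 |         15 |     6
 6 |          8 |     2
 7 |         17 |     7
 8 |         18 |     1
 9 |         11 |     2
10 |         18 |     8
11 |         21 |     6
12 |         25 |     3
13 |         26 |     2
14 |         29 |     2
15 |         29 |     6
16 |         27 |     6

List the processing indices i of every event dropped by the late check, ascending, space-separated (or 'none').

6 9

i=0 t=0 v=2: → [0,10); WM=−∞
i=1 t=2 v=6: → [0,10); WM=−∞
i=2 t=10 v=8: → [10,20),[5,15); WM=7
i=3 t=15 v=3: → [15,25),[10,20); WM=7
i=4 t=15 v=5: → [15,25),[10,20); WM=7
i=5 t=15 v=6: → [15,25),[10,20); WM=12; [0,10) fires=6
i=6 t=8 v=2: DROP (t<12-1); WM=12
i=7 t=17 v=7: → [15,25),[10,20); WM=12
i=8 t=18 v=1: → [15,25),[10,20); WM=15; [5,15) fires=8
i=9 t=11 v=2: DROP (t<15-1); WM=15
i=10 t=18 v=8: → [15,25),[10,20); WM=15
i=11 t=21 v=6: → [20,30),[15,25); WM=18
i=12 t=25 v=3: → [25,35),[20,30); WM=18
i=13 t=26 v=2: → [25,35),[20,30); WM=18
i=14 t=29 v=2: → [25,35),[20,30); WM=26; [10,20) fires=8 [15,25) fires=8
i=15 t=29 v=6: → [25,35),[20,30); WM=26
i=16 t=27 v=6: → [25,35),[20,30); WM=26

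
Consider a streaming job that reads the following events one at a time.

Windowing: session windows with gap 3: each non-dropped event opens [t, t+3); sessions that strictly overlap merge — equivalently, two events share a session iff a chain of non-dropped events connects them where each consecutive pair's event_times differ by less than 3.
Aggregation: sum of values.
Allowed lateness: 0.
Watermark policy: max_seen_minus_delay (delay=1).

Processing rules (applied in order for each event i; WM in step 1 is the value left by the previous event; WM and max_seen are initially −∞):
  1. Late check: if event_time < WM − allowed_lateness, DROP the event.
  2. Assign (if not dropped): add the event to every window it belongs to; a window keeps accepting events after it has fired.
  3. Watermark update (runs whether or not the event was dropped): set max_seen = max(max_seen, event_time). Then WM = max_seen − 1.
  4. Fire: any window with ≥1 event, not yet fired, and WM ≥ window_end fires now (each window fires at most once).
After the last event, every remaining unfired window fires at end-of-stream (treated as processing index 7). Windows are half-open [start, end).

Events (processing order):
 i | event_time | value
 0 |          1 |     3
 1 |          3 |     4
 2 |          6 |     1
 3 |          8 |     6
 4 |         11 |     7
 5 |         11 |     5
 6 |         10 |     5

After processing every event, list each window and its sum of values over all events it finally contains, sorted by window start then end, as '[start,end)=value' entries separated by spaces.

[1,6)=7 [6,14)=24

i=0 t=1 v=3: → [1,4); WM=0
i=1 t=3 v=4: → [1,6); WM=2
i=2 t=6 v=1: → [6,9); WM=5
i=3 t=8 v=6: → [6,11); WM=7
i=4 t=11 v=7: → [11,14); WM=10
i=5 t=11 v=5: → [11,14); WM=10
i=6 t=10 v=5: → [6,14); WM=10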